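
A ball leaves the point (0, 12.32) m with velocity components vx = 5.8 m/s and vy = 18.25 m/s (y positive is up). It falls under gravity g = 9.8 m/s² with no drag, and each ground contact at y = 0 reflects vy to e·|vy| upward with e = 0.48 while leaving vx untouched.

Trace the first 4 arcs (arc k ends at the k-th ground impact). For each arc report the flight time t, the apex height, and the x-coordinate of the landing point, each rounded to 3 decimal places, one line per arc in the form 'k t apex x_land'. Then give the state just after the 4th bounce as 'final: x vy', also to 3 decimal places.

Arc 1: start y=12.320, vy=18.250 → t=4.308, apex=29.313, x_land=24.987, impact vy=-23.969
  bounce: vy ← 0.48·23.969 = 11.505
Arc 2: start y=0.000, vy=11.505 → t=2.348, apex=6.754, x_land=38.606, impact vy=-11.505
  bounce: vy ← 0.48·11.505 = 5.523
Arc 3: start y=0.000, vy=5.523 → t=1.127, apex=1.556, x_land=45.142, impact vy=-5.523
  bounce: vy ← 0.48·5.523 = 2.651
Arc 4: start y=0.000, vy=2.651 → t=0.541, apex=0.359, x_land=48.280, impact vy=-2.651
  bounce: vy ← 0.48·2.651 = 1.272

1 4.308 29.313 24.987
2 2.348 6.754 38.606
3 1.127 1.556 45.142
4 0.541 0.359 48.280
final: 48.280 1.272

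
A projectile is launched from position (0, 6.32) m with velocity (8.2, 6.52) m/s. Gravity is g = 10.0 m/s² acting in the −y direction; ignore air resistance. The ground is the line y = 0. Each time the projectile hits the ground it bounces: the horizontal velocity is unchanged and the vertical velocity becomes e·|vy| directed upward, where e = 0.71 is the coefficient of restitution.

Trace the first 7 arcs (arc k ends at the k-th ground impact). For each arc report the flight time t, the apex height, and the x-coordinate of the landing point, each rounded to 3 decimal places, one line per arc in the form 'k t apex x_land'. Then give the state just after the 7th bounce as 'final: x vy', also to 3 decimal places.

Arc 1: start y=6.320, vy=6.520 → t=1.952, apex=8.446, x_land=16.004, impact vy=-12.997
  bounce: vy ← 0.71·12.997 = 9.228
Arc 2: start y=0.000, vy=9.228 → t=1.846, apex=4.257, x_land=31.137, impact vy=-9.228
  bounce: vy ← 0.71·9.228 = 6.552
Arc 3: start y=0.000, vy=6.552 → t=1.310, apex=2.146, x_land=41.881, impact vy=-6.552
  bounce: vy ← 0.71·6.552 = 4.652
Arc 4: start y=0.000, vy=4.652 → t=0.930, apex=1.082, x_land=49.510, impact vy=-4.652
  bounce: vy ← 0.71·4.652 = 3.303
Arc 5: start y=0.000, vy=3.303 → t=0.661, apex=0.545, x_land=54.926, impact vy=-3.303
  bounce: vy ← 0.71·3.303 = 2.345
Arc 6: start y=0.000, vy=2.345 → t=0.469, apex=0.275, x_land=58.772, impact vy=-2.345
  bounce: vy ← 0.71·2.345 = 1.665
Arc 7: start y=0.000, vy=1.665 → t=0.333, apex=0.139, x_land=61.502, impact vy=-1.665
  bounce: vy ← 0.71·1.665 = 1.182

1 1.952 8.446 16.004
2 1.846 4.257 31.137
3 1.310 2.146 41.881
4 0.930 1.082 49.510
5 0.661 0.545 54.926
6 0.469 0.275 58.772
7 0.333 0.139 61.502
final: 61.502 1.182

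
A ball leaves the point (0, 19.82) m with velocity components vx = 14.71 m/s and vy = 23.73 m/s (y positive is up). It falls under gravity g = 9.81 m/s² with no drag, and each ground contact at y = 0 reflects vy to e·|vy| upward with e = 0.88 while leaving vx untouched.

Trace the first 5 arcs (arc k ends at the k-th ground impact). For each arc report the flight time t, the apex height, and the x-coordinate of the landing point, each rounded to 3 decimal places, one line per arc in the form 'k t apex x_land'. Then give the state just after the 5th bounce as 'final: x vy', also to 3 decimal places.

1 5.564 48.521 81.848
2 5.536 37.575 163.276
3 4.871 29.098 234.932
4 4.287 22.533 297.989
5 3.772 17.450 353.480
final: 353.480 16.283

Arc 1: start y=19.820, vy=23.730 → t=5.564, apex=48.521, x_land=81.848, impact vy=-30.854
  bounce: vy ← 0.88·30.854 = 27.152
Arc 2: start y=0.000, vy=27.152 → t=5.536, apex=37.575, x_land=163.276, impact vy=-27.152
  bounce: vy ← 0.88·27.152 = 23.893
Arc 3: start y=0.000, vy=23.893 → t=4.871, apex=29.098, x_land=234.932, impact vy=-23.893
  bounce: vy ← 0.88·23.893 = 21.026
Arc 4: start y=0.000, vy=21.026 → t=4.287, apex=22.533, x_land=297.989, impact vy=-21.026
  bounce: vy ← 0.88·21.026 = 18.503
Arc 5: start y=0.000, vy=18.503 → t=3.772, apex=17.450, x_land=353.480, impact vy=-18.503
  bounce: vy ← 0.88·18.503 = 16.283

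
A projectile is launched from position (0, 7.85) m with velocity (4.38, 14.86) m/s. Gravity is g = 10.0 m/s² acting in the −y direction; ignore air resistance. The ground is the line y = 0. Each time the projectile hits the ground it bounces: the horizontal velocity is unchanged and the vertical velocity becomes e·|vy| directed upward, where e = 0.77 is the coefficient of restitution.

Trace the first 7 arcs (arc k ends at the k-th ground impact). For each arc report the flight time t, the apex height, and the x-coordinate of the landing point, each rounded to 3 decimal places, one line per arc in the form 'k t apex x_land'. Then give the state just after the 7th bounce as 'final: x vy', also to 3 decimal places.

Arc 1: start y=7.850, vy=14.860 → t=3.430, apex=18.891, x_land=15.022, impact vy=-19.438
  bounce: vy ← 0.77·19.438 = 14.967
Arc 2: start y=0.000, vy=14.967 → t=2.993, apex=11.200, x_land=28.133, impact vy=-14.967
  bounce: vy ← 0.77·14.967 = 11.525
Arc 3: start y=0.000, vy=11.525 → t=2.305, apex=6.641, x_land=38.229, impact vy=-11.525
  bounce: vy ← 0.77·11.525 = 8.874
Arc 4: start y=0.000, vy=8.874 → t=1.775, apex=3.937, x_land=46.002, impact vy=-8.874
  bounce: vy ← 0.77·8.874 = 6.833
Arc 5: start y=0.000, vy=6.833 → t=1.367, apex=2.334, x_land=51.988, impact vy=-6.833
  bounce: vy ← 0.77·6.833 = 5.261
Arc 6: start y=0.000, vy=5.261 → t=1.052, apex=1.384, x_land=56.597, impact vy=-5.261
  bounce: vy ← 0.77·5.261 = 4.051
Arc 7: start y=0.000, vy=4.051 → t=0.810, apex=0.821, x_land=60.146, impact vy=-4.051
  bounce: vy ← 0.77·4.051 = 3.119

1 3.430 18.891 15.022
2 2.993 11.200 28.133
3 2.305 6.641 38.229
4 1.775 3.937 46.002
5 1.367 2.334 51.988
6 1.052 1.384 56.597
7 0.810 0.821 60.146
final: 60.146 3.119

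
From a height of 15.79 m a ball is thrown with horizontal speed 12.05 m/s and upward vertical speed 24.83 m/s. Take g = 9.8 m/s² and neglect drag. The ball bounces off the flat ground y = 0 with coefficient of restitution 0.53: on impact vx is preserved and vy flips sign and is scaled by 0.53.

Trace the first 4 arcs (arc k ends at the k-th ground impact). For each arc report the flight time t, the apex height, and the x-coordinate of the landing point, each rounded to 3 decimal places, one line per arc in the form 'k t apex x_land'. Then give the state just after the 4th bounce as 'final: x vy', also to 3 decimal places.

Arc 1: start y=15.790, vy=24.830 → t=5.639, apex=47.246, x_land=67.948, impact vy=-30.430
  bounce: vy ← 0.53·30.430 = 16.128
Arc 2: start y=0.000, vy=16.128 → t=3.291, apex=13.271, x_land=107.610, impact vy=-16.128
  bounce: vy ← 0.53·16.128 = 8.548
Arc 3: start y=0.000, vy=8.548 → t=1.744, apex=3.728, x_land=128.631, impact vy=-8.548
  bounce: vy ← 0.53·8.548 = 4.530
Arc 4: start y=0.000, vy=4.530 → t=0.925, apex=1.047, x_land=139.772, impact vy=-4.530
  bounce: vy ← 0.53·4.530 = 2.401

1 5.639 47.246 67.948
2 3.291 13.271 107.610
3 1.744 3.728 128.631
4 0.925 1.047 139.772
final: 139.772 2.401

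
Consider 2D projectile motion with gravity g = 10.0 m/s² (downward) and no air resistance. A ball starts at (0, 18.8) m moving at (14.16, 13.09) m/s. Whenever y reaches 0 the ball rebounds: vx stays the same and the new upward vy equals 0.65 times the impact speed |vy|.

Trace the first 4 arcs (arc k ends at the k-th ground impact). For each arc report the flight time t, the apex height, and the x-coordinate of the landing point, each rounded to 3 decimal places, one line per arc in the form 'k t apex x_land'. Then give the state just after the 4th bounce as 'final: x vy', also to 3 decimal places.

1 3.649 27.367 51.663
2 3.041 11.563 94.730
3 1.977 4.885 122.723
4 1.285 2.064 140.919
final: 140.919 4.176

Arc 1: start y=18.800, vy=13.090 → t=3.649, apex=27.367, x_land=51.663, impact vy=-23.395
  bounce: vy ← 0.65·23.395 = 15.207
Arc 2: start y=0.000, vy=15.207 → t=3.041, apex=11.563, x_land=94.730, impact vy=-15.207
  bounce: vy ← 0.65·15.207 = 9.885
Arc 3: start y=0.000, vy=9.885 → t=1.977, apex=4.885, x_land=122.723, impact vy=-9.885
  bounce: vy ← 0.65·9.885 = 6.425
Arc 4: start y=0.000, vy=6.425 → t=1.285, apex=2.064, x_land=140.919, impact vy=-6.425
  bounce: vy ← 0.65·6.425 = 4.176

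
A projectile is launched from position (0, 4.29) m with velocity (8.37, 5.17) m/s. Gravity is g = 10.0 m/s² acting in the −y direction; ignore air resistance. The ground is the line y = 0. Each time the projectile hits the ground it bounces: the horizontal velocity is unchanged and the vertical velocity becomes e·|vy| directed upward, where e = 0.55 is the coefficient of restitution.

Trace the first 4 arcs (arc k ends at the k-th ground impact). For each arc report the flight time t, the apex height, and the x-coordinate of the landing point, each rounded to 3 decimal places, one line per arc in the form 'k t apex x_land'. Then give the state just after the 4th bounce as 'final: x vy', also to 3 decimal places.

Arc 1: start y=4.290, vy=5.170 → t=1.578, apex=5.626, x_land=13.206, impact vy=-10.608
  bounce: vy ← 0.55·10.608 = 5.834
Arc 2: start y=0.000, vy=5.834 → t=1.167, apex=1.702, x_land=22.973, impact vy=-5.834
  bounce: vy ← 0.55·5.834 = 3.209
Arc 3: start y=0.000, vy=3.209 → t=0.642, apex=0.515, x_land=28.345, impact vy=-3.209
  bounce: vy ← 0.55·3.209 = 1.765
Arc 4: start y=0.000, vy=1.765 → t=0.353, apex=0.156, x_land=31.299, impact vy=-1.765
  bounce: vy ← 0.55·1.765 = 0.971

1 1.578 5.626 13.206
2 1.167 1.702 22.973
3 0.642 0.515 28.345
4 0.353 0.156 31.299
final: 31.299 0.971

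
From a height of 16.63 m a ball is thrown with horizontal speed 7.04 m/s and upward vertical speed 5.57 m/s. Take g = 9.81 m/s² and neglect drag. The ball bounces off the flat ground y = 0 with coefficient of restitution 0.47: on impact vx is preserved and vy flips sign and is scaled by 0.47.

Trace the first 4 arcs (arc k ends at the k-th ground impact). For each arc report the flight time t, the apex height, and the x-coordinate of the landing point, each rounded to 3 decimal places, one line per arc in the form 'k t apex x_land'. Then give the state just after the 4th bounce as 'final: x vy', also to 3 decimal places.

Arc 1: start y=16.630, vy=5.570 → t=2.495, apex=18.211, x_land=17.562, impact vy=-18.903
  bounce: vy ← 0.47·18.903 = 8.884
Arc 2: start y=0.000, vy=8.884 → t=1.811, apex=4.023, x_land=30.314, impact vy=-8.884
  bounce: vy ← 0.47·8.884 = 4.176
Arc 3: start y=0.000, vy=4.176 → t=0.851, apex=0.889, x_land=36.307, impact vy=-4.176
  bounce: vy ← 0.47·4.176 = 1.963
Arc 4: start y=0.000, vy=1.963 → t=0.400, apex=0.196, x_land=39.123, impact vy=-1.963
  bounce: vy ← 0.47·1.963 = 0.922

1 2.495 18.211 17.562
2 1.811 4.023 30.314
3 0.851 0.889 36.307
4 0.400 0.196 39.123
final: 39.123 0.922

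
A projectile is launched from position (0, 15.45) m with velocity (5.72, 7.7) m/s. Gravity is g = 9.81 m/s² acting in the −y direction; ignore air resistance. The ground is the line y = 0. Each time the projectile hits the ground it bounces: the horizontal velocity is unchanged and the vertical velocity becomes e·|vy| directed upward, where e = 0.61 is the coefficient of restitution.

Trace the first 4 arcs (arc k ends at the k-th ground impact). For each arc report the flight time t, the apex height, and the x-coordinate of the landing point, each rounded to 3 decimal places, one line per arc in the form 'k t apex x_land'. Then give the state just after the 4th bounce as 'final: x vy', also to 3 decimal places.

1 2.726 18.472 15.590
2 2.368 6.873 29.132
3 1.444 2.558 37.393
4 0.881 0.952 42.432
final: 42.432 2.636

Arc 1: start y=15.450, vy=7.700 → t=2.726, apex=18.472, x_land=15.590, impact vy=-19.037
  bounce: vy ← 0.61·19.037 = 11.613
Arc 2: start y=0.000, vy=11.613 → t=2.368, apex=6.873, x_land=29.132, impact vy=-11.613
  bounce: vy ← 0.61·11.613 = 7.084
Arc 3: start y=0.000, vy=7.084 → t=1.444, apex=2.558, x_land=37.393, impact vy=-7.084
  bounce: vy ← 0.61·7.084 = 4.321
Arc 4: start y=0.000, vy=4.321 → t=0.881, apex=0.952, x_land=42.432, impact vy=-4.321
  bounce: vy ← 0.61·4.321 = 2.636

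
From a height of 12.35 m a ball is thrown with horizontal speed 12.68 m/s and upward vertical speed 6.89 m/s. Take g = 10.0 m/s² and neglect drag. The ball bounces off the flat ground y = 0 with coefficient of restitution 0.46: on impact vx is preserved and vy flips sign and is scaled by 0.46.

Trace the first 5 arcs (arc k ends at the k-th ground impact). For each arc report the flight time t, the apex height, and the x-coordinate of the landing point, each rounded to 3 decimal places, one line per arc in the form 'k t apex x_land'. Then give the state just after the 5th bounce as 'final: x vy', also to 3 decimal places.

Arc 1: start y=12.350, vy=6.890 → t=2.405, apex=14.724, x_land=30.496, impact vy=-17.160
  bounce: vy ← 0.46·17.160 = 7.894
Arc 2: start y=0.000, vy=7.894 → t=1.579, apex=3.116, x_land=50.514, impact vy=-7.894
  bounce: vy ← 0.46·7.894 = 3.631
Arc 3: start y=0.000, vy=3.631 → t=0.726, apex=0.659, x_land=59.722, impact vy=-3.631
  bounce: vy ← 0.46·3.631 = 1.670
Arc 4: start y=0.000, vy=1.670 → t=0.334, apex=0.139, x_land=63.958, impact vy=-1.670
  bounce: vy ← 0.46·1.670 = 0.768
Arc 5: start y=0.000, vy=0.768 → t=0.154, apex=0.030, x_land=65.907, impact vy=-0.768
  bounce: vy ← 0.46·0.768 = 0.353

1 2.405 14.724 30.496
2 1.579 3.116 50.514
3 0.726 0.659 59.722
4 0.334 0.139 63.958
5 0.154 0.030 65.907
final: 65.907 0.353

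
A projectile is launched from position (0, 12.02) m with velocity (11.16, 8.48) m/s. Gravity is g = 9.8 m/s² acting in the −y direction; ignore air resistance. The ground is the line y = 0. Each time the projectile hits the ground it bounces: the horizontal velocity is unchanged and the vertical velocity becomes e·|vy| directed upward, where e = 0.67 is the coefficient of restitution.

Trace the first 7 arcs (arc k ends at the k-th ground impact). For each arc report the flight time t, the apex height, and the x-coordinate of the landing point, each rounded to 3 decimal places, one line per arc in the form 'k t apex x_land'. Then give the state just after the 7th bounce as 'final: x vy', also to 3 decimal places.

Arc 1: start y=12.020, vy=8.480 → t=2.655, apex=15.689, x_land=29.626, impact vy=-17.536
  bounce: vy ← 0.67·17.536 = 11.749
Arc 2: start y=0.000, vy=11.749 → t=2.398, apex=7.043, x_land=56.385, impact vy=-11.749
  bounce: vy ← 0.67·11.749 = 7.872
Arc 3: start y=0.000, vy=7.872 → t=1.606, apex=3.161, x_land=74.313, impact vy=-7.872
  bounce: vy ← 0.67·7.872 = 5.274
Arc 4: start y=0.000, vy=5.274 → t=1.076, apex=1.419, x_land=86.325, impact vy=-5.274
  bounce: vy ← 0.67·5.274 = 3.534
Arc 5: start y=0.000, vy=3.534 → t=0.721, apex=0.637, x_land=94.373, impact vy=-3.534
  bounce: vy ← 0.67·3.534 = 2.368
Arc 6: start y=0.000, vy=2.368 → t=0.483, apex=0.286, x_land=99.766, impact vy=-2.368
  bounce: vy ← 0.67·2.368 = 1.586
Arc 7: start y=0.000, vy=1.586 → t=0.324, apex=0.128, x_land=103.378, impact vy=-1.586
  bounce: vy ← 0.67·1.586 = 1.063

1 2.655 15.689 29.626
2 2.398 7.043 56.385
3 1.606 3.161 74.313
4 1.076 1.419 86.325
5 0.721 0.637 94.373
6 0.483 0.286 99.766
7 0.324 0.128 103.378
final: 103.378 1.063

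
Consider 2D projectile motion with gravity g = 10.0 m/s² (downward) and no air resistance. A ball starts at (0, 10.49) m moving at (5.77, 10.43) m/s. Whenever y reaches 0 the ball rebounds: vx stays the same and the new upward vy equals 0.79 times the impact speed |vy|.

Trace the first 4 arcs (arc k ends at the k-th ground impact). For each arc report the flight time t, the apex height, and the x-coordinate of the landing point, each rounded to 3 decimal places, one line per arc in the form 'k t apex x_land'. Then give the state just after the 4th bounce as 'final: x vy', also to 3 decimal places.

Arc 1: start y=10.490, vy=10.430 → t=2.828, apex=15.929, x_land=16.317, impact vy=-17.849
  bounce: vy ← 0.79·17.849 = 14.101
Arc 2: start y=0.000, vy=14.101 → t=2.820, apex=9.941, x_land=32.589, impact vy=-14.101
  bounce: vy ← 0.79·14.101 = 11.140
Arc 3: start y=0.000, vy=11.140 → t=2.228, apex=6.204, x_land=45.444, impact vy=-11.140
  bounce: vy ← 0.79·11.140 = 8.800
Arc 4: start y=0.000, vy=8.800 → t=1.760, apex=3.872, x_land=55.600, impact vy=-8.800
  bounce: vy ← 0.79·8.800 = 6.952

1 2.828 15.929 16.317
2 2.820 9.941 32.589
3 2.228 6.204 45.444
4 1.760 3.872 55.600
final: 55.600 6.952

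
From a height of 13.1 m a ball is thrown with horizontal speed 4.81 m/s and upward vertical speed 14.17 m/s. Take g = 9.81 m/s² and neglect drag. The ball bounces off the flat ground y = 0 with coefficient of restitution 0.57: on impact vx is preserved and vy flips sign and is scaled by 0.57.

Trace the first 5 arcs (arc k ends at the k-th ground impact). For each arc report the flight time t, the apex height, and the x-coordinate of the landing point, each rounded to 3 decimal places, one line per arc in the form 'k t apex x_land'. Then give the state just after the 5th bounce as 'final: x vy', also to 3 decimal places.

Arc 1: start y=13.100, vy=14.170 → t=3.626, apex=23.334, x_land=17.439, impact vy=-21.397
  bounce: vy ← 0.57·21.397 = 12.196
Arc 2: start y=0.000, vy=12.196 → t=2.486, apex=7.581, x_land=29.399, impact vy=-12.196
  bounce: vy ← 0.57·12.196 = 6.952
Arc 3: start y=0.000, vy=6.952 → t=1.417, apex=2.463, x_land=36.216, impact vy=-6.952
  bounce: vy ← 0.57·6.952 = 3.962
Arc 4: start y=0.000, vy=3.962 → t=0.808, apex=0.800, x_land=40.101, impact vy=-3.962
  bounce: vy ← 0.57·3.962 = 2.259
Arc 5: start y=0.000, vy=2.259 → t=0.460, apex=0.260, x_land=42.316, impact vy=-2.259
  bounce: vy ← 0.57·2.259 = 1.287

1 3.626 23.334 17.439
2 2.486 7.581 29.399
3 1.417 2.463 36.216
4 0.808 0.800 40.101
5 0.460 0.260 42.316
final: 42.316 1.287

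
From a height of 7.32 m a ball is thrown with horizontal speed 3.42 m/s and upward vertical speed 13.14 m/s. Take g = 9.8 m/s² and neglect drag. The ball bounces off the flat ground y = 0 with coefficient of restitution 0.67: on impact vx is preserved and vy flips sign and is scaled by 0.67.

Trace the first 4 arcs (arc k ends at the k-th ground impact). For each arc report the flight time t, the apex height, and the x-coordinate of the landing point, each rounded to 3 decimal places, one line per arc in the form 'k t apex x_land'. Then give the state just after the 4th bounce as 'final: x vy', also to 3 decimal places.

Arc 1: start y=7.320, vy=13.140 → t=3.155, apex=16.129, x_land=10.790, impact vy=-17.780
  bounce: vy ← 0.67·17.780 = 11.913
Arc 2: start y=0.000, vy=11.913 → t=2.431, apex=7.240, x_land=19.105, impact vy=-11.913
  bounce: vy ← 0.67·11.913 = 7.981
Arc 3: start y=0.000, vy=7.981 → t=1.629, apex=3.250, x_land=24.676, impact vy=-7.981
  bounce: vy ← 0.67·7.981 = 5.348
Arc 4: start y=0.000, vy=5.348 → t=1.091, apex=1.459, x_land=28.408, impact vy=-5.348
  bounce: vy ← 0.67·5.348 = 3.583

1 3.155 16.129 10.790
2 2.431 7.240 19.105
3 1.629 3.250 24.676
4 1.091 1.459 28.408
final: 28.408 3.583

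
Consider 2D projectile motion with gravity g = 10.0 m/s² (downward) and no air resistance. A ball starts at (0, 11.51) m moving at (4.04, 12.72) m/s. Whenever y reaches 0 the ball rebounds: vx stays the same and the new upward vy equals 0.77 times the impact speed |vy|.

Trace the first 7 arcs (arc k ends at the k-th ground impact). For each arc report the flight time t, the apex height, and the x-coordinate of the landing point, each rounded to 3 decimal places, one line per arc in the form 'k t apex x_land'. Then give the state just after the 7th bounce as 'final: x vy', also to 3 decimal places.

1 3.252 19.600 13.138
2 3.049 11.621 25.456
3 2.348 6.890 34.941
4 1.808 4.085 42.244
5 1.392 2.422 47.868
6 1.072 1.436 52.198
7 0.825 0.851 55.532
final: 55.532 3.177

Arc 1: start y=11.510, vy=12.720 → t=3.252, apex=19.600, x_land=13.138, impact vy=-19.799
  bounce: vy ← 0.77·19.799 = 15.245
Arc 2: start y=0.000, vy=15.245 → t=3.049, apex=11.621, x_land=25.456, impact vy=-15.245
  bounce: vy ← 0.77·15.245 = 11.739
Arc 3: start y=0.000, vy=11.739 → t=2.348, apex=6.890, x_land=34.941, impact vy=-11.739
  bounce: vy ← 0.77·11.739 = 9.039
Arc 4: start y=0.000, vy=9.039 → t=1.808, apex=4.085, x_land=42.244, impact vy=-9.039
  bounce: vy ← 0.77·9.039 = 6.960
Arc 5: start y=0.000, vy=6.960 → t=1.392, apex=2.422, x_land=47.868, impact vy=-6.960
  bounce: vy ← 0.77·6.960 = 5.359
Arc 6: start y=0.000, vy=5.359 → t=1.072, apex=1.436, x_land=52.198, impact vy=-5.359
  bounce: vy ← 0.77·5.359 = 4.127
Arc 7: start y=0.000, vy=4.127 → t=0.825, apex=0.851, x_land=55.532, impact vy=-4.127
  bounce: vy ← 0.77·4.127 = 3.177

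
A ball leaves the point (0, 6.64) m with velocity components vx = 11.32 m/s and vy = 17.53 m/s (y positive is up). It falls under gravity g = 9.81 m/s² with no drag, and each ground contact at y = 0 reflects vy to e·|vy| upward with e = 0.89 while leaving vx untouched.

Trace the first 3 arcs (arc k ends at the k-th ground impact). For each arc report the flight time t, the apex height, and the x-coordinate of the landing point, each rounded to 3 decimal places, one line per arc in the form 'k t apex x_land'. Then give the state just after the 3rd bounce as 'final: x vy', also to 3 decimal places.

1 3.919 22.303 44.367
2 3.796 17.666 87.333
3 3.378 13.993 125.572
final: 125.572 14.747

Arc 1: start y=6.640, vy=17.530 → t=3.919, apex=22.303, x_land=44.367, impact vy=-20.918
  bounce: vy ← 0.89·20.918 = 18.617
Arc 2: start y=0.000, vy=18.617 → t=3.796, apex=17.666, x_land=87.333, impact vy=-18.617
  bounce: vy ← 0.89·18.617 = 16.569
Arc 3: start y=0.000, vy=16.569 → t=3.378, apex=13.993, x_land=125.572, impact vy=-16.569
  bounce: vy ← 0.89·16.569 = 14.747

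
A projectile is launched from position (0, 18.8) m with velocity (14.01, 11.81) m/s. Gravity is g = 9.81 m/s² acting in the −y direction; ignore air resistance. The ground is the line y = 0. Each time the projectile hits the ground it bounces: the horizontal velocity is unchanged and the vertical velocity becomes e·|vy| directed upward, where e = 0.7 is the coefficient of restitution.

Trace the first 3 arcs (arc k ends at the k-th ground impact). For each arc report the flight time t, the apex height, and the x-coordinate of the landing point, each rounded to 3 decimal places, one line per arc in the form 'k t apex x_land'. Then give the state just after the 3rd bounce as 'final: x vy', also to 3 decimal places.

Arc 1: start y=18.800, vy=11.810 → t=3.502, apex=25.909, x_land=49.065, impact vy=-22.546
  bounce: vy ← 0.7·22.546 = 15.782
Arc 2: start y=0.000, vy=15.782 → t=3.218, apex=12.695, x_land=94.144, impact vy=-15.782
  bounce: vy ← 0.7·15.782 = 11.048
Arc 3: start y=0.000, vy=11.048 → t=2.252, apex=6.221, x_land=125.699, impact vy=-11.048
  bounce: vy ← 0.7·11.048 = 7.733

1 3.502 25.909 49.065
2 3.218 12.695 94.144
3 2.252 6.221 125.699
final: 125.699 7.733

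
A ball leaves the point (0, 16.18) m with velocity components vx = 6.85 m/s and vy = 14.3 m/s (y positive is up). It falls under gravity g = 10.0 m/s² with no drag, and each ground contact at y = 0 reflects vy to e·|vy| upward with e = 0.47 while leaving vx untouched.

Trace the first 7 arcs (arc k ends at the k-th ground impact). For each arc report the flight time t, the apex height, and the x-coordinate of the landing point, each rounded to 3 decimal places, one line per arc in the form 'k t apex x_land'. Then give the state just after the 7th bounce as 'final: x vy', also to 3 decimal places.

Arc 1: start y=16.180, vy=14.300 → t=3.728, apex=26.404, x_land=25.537, impact vy=-22.980
  bounce: vy ← 0.47·22.980 = 10.801
Arc 2: start y=0.000, vy=10.801 → t=2.160, apex=5.833, x_land=40.334, impact vy=-10.801
  bounce: vy ← 0.47·10.801 = 5.076
Arc 3: start y=0.000, vy=5.076 → t=1.015, apex=1.288, x_land=47.288, impact vy=-5.076
  bounce: vy ← 0.47·5.076 = 2.386
Arc 4: start y=0.000, vy=2.386 → t=0.477, apex=0.285, x_land=50.557, impact vy=-2.386
  bounce: vy ← 0.47·2.386 = 1.121
Arc 5: start y=0.000, vy=1.121 → t=0.224, apex=0.063, x_land=52.093, impact vy=-1.121
  bounce: vy ← 0.47·1.121 = 0.527
Arc 6: start y=0.000, vy=0.527 → t=0.105, apex=0.014, x_land=52.815, impact vy=-0.527
  bounce: vy ← 0.47·0.527 = 0.248
Arc 7: start y=0.000, vy=0.248 → t=0.050, apex=0.003, x_land=53.155, impact vy=-0.248
  bounce: vy ← 0.47·0.248 = 0.116

1 3.728 26.404 25.537
2 2.160 5.833 40.334
3 1.015 1.288 47.288
4 0.477 0.285 50.557
5 0.224 0.063 52.093
6 0.105 0.014 52.815
7 0.050 0.003 53.155
final: 53.155 0.116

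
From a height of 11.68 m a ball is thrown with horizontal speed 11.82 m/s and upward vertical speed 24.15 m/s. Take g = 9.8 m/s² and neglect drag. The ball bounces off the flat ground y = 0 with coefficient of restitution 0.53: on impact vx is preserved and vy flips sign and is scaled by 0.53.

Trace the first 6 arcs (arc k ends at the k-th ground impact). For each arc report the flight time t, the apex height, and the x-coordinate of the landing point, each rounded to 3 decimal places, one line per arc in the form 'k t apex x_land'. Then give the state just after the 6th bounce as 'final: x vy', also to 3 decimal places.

1 5.372 41.436 63.500
2 3.082 11.639 99.935
3 1.634 3.270 119.245
4 0.866 0.918 129.480
5 0.459 0.258 134.904
6 0.243 0.072 137.779
final: 137.779 0.632

Arc 1: start y=11.680, vy=24.150 → t=5.372, apex=41.436, x_land=63.500, impact vy=-28.498
  bounce: vy ← 0.53·28.498 = 15.104
Arc 2: start y=0.000, vy=15.104 → t=3.082, apex=11.639, x_land=99.935, impact vy=-15.104
  bounce: vy ← 0.53·15.104 = 8.005
Arc 3: start y=0.000, vy=8.005 → t=1.634, apex=3.270, x_land=119.245, impact vy=-8.005
  bounce: vy ← 0.53·8.005 = 4.243
Arc 4: start y=0.000, vy=4.243 → t=0.866, apex=0.918, x_land=129.480, impact vy=-4.243
  bounce: vy ← 0.53·4.243 = 2.249
Arc 5: start y=0.000, vy=2.249 → t=0.459, apex=0.258, x_land=134.904, impact vy=-2.249
  bounce: vy ← 0.53·2.249 = 1.192
Arc 6: start y=0.000, vy=1.192 → t=0.243, apex=0.072, x_land=137.779, impact vy=-1.192
  bounce: vy ← 0.53·1.192 = 0.632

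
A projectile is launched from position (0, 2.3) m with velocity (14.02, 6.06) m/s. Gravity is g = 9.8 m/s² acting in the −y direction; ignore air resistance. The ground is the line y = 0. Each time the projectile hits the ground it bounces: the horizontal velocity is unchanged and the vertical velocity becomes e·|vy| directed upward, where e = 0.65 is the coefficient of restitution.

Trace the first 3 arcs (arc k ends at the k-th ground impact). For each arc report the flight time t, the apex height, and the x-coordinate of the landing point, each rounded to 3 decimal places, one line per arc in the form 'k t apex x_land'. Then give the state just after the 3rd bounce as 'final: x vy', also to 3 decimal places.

Arc 1: start y=2.300, vy=6.060 → t=1.541, apex=4.174, x_land=21.609, impact vy=-9.045
  bounce: vy ← 0.65·9.045 = 5.879
Arc 2: start y=0.000, vy=5.879 → t=1.200, apex=1.763, x_land=38.430, impact vy=-5.879
  bounce: vy ← 0.65·5.879 = 3.821
Arc 3: start y=0.000, vy=3.821 → t=0.780, apex=0.745, x_land=49.363, impact vy=-3.821
  bounce: vy ← 0.65·3.821 = 2.484

1 1.541 4.174 21.609
2 1.200 1.763 38.430
3 0.780 0.745 49.363
final: 49.363 2.484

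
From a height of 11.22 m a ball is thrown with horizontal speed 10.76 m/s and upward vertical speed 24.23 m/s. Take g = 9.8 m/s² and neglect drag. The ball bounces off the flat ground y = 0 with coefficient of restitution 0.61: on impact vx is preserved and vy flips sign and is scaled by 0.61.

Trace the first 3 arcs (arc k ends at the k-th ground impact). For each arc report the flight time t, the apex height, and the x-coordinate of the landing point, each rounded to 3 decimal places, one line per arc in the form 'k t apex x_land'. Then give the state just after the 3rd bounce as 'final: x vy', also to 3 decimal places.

1 5.371 41.174 57.794
2 3.536 15.321 95.847
3 2.157 5.701 119.059
final: 119.059 6.448

Arc 1: start y=11.220, vy=24.230 → t=5.371, apex=41.174, x_land=57.794, impact vy=-28.408
  bounce: vy ← 0.61·28.408 = 17.329
Arc 2: start y=0.000, vy=17.329 → t=3.536, apex=15.321, x_land=95.847, impact vy=-17.329
  bounce: vy ← 0.61·17.329 = 10.571
Arc 3: start y=0.000, vy=10.571 → t=2.157, apex=5.701, x_land=119.059, impact vy=-10.571
  bounce: vy ← 0.61·10.571 = 6.448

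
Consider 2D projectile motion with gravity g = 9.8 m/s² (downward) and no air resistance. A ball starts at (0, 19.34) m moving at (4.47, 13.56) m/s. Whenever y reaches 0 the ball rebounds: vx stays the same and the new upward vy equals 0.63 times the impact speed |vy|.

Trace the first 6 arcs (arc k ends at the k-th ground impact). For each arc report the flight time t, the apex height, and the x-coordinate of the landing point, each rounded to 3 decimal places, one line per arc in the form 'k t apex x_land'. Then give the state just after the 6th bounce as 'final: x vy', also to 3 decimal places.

Arc 1: start y=19.340, vy=13.560 → t=3.805, apex=28.721, x_land=17.007, impact vy=-23.726
  bounce: vy ← 0.63·23.726 = 14.948
Arc 2: start y=0.000, vy=14.948 → t=3.051, apex=11.399, x_land=30.643, impact vy=-14.948
  bounce: vy ← 0.63·14.948 = 9.417
Arc 3: start y=0.000, vy=9.417 → t=1.922, apex=4.524, x_land=39.234, impact vy=-9.417
  bounce: vy ← 0.63·9.417 = 5.933
Arc 4: start y=0.000, vy=5.933 → t=1.211, apex=1.796, x_land=44.646, impact vy=-5.933
  bounce: vy ← 0.63·5.933 = 3.738
Arc 5: start y=0.000, vy=3.738 → t=0.763, apex=0.713, x_land=48.055, impact vy=-3.738
  bounce: vy ← 0.63·3.738 = 2.355
Arc 6: start y=0.000, vy=2.355 → t=0.481, apex=0.283, x_land=50.203, impact vy=-2.355
  bounce: vy ← 0.63·2.355 = 1.483

1 3.805 28.721 17.007
2 3.051 11.399 30.643
3 1.922 4.524 39.234
4 1.211 1.796 44.646
5 0.763 0.713 48.055
6 0.481 0.283 50.203
final: 50.203 1.483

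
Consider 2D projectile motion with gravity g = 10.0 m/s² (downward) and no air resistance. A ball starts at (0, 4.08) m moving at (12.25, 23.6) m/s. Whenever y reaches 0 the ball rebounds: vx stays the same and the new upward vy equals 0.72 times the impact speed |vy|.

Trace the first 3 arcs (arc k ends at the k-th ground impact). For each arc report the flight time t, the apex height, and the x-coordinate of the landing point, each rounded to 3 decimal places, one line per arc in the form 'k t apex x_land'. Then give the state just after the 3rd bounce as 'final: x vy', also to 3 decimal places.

1 4.887 31.928 59.865
2 3.639 16.551 104.441
3 2.620 8.580 136.536
final: 136.536 9.432

Arc 1: start y=4.080, vy=23.600 → t=4.887, apex=31.928, x_land=59.865, impact vy=-25.270
  bounce: vy ← 0.72·25.270 = 18.194
Arc 2: start y=0.000, vy=18.194 → t=3.639, apex=16.551, x_land=104.441, impact vy=-18.194
  bounce: vy ← 0.72·18.194 = 13.100
Arc 3: start y=0.000, vy=13.100 → t=2.620, apex=8.580, x_land=136.536, impact vy=-13.100
  bounce: vy ← 0.72·13.100 = 9.432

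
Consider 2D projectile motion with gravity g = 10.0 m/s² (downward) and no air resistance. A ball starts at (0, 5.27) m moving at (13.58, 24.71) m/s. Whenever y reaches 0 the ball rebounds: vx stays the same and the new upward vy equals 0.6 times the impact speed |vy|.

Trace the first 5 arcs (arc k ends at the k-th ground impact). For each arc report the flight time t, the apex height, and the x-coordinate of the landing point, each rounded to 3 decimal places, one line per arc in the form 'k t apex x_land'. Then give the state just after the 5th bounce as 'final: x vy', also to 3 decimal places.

1 5.147 35.799 69.893
2 3.211 12.888 113.498
3 1.927 4.640 139.661
4 1.156 1.670 155.358
5 0.694 0.601 164.777
final: 164.777 2.081

Arc 1: start y=5.270, vy=24.710 → t=5.147, apex=35.799, x_land=69.893, impact vy=-26.758
  bounce: vy ← 0.6·26.758 = 16.055
Arc 2: start y=0.000, vy=16.055 → t=3.211, apex=12.888, x_land=113.498, impact vy=-16.055
  bounce: vy ← 0.6·16.055 = 9.633
Arc 3: start y=0.000, vy=9.633 → t=1.927, apex=4.640, x_land=139.661, impact vy=-9.633
  bounce: vy ← 0.6·9.633 = 5.780
Arc 4: start y=0.000, vy=5.780 → t=1.156, apex=1.670, x_land=155.358, impact vy=-5.780
  bounce: vy ← 0.6·5.780 = 3.468
Arc 5: start y=0.000, vy=3.468 → t=0.694, apex=0.601, x_land=164.777, impact vy=-3.468
  bounce: vy ← 0.6·3.468 = 2.081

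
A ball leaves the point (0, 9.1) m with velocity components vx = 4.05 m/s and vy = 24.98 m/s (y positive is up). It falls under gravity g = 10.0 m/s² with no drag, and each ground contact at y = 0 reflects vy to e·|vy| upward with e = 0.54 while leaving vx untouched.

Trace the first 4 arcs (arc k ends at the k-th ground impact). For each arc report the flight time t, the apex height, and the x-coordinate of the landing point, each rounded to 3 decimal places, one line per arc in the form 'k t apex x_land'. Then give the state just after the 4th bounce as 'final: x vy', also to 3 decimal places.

Arc 1: start y=9.100, vy=24.980 → t=5.337, apex=40.300, x_land=21.615, impact vy=-28.390
  bounce: vy ← 0.54·28.390 = 15.331
Arc 2: start y=0.000, vy=15.331 → t=3.066, apex=11.751, x_land=34.033, impact vy=-15.331
  bounce: vy ← 0.54·15.331 = 8.279
Arc 3: start y=0.000, vy=8.279 → t=1.656, apex=3.427, x_land=40.738, impact vy=-8.279
  bounce: vy ← 0.54·8.279 = 4.470
Arc 4: start y=0.000, vy=4.470 → t=0.894, apex=0.999, x_land=44.359, impact vy=-4.470
  bounce: vy ← 0.54·4.470 = 2.414

1 5.337 40.300 21.615
2 3.066 11.751 34.033
3 1.656 3.427 40.738
4 0.894 0.999 44.359
final: 44.359 2.414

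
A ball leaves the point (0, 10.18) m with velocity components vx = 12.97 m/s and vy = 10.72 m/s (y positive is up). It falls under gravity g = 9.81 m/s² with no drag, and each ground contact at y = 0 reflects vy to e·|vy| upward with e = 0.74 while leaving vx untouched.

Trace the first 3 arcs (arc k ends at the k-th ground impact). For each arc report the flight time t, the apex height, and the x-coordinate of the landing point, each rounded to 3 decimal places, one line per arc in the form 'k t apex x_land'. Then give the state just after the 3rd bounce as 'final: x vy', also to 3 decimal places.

1 2.901 16.037 37.625
2 2.676 8.782 72.335
3 1.980 4.809 98.020
final: 98.020 7.188

Arc 1: start y=10.180, vy=10.720 → t=2.901, apex=16.037, x_land=37.625, impact vy=-17.738
  bounce: vy ← 0.74·17.738 = 13.126
Arc 2: start y=0.000, vy=13.126 → t=2.676, apex=8.782, x_land=72.335, impact vy=-13.126
  bounce: vy ← 0.74·13.126 = 9.714
Arc 3: start y=0.000, vy=9.714 → t=1.980, apex=4.809, x_land=98.020, impact vy=-9.714
  bounce: vy ← 0.74·9.714 = 7.188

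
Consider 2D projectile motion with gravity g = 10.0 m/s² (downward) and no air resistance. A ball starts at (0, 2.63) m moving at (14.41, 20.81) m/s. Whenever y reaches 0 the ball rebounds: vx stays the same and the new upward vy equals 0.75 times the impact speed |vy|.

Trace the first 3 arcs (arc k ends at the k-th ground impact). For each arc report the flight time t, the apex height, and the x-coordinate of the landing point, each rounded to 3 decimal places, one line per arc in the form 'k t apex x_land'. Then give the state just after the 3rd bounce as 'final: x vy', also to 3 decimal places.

1 4.285 24.283 61.743
2 3.306 13.659 109.378
3 2.479 7.683 145.103
final: 145.103 9.297

Arc 1: start y=2.630, vy=20.810 → t=4.285, apex=24.283, x_land=61.743, impact vy=-22.038
  bounce: vy ← 0.75·22.038 = 16.528
Arc 2: start y=0.000, vy=16.528 → t=3.306, apex=13.659, x_land=109.378, impact vy=-16.528
  bounce: vy ← 0.75·16.528 = 12.396
Arc 3: start y=0.000, vy=12.396 → t=2.479, apex=7.683, x_land=145.103, impact vy=-12.396
  bounce: vy ← 0.75·12.396 = 9.297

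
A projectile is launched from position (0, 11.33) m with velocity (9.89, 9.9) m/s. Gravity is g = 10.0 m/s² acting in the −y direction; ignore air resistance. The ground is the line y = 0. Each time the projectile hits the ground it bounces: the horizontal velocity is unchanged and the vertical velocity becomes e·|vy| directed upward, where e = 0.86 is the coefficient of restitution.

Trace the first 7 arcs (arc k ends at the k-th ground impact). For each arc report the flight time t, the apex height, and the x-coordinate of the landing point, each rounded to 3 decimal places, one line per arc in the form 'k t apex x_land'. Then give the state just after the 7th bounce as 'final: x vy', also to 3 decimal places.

Arc 1: start y=11.330, vy=9.900 → t=2.792, apex=16.230, x_land=27.610, impact vy=-18.017
  bounce: vy ← 0.86·18.017 = 15.495
Arc 2: start y=0.000, vy=15.495 → t=3.099, apex=12.004, x_land=58.258, impact vy=-15.495
  bounce: vy ← 0.86·15.495 = 13.325
Arc 3: start y=0.000, vy=13.325 → t=2.665, apex=8.878, x_land=84.616, impact vy=-13.325
  bounce: vy ← 0.86·13.325 = 11.460
Arc 4: start y=0.000, vy=11.460 → t=2.292, apex=6.566, x_land=107.283, impact vy=-11.460
  bounce: vy ← 0.86·11.460 = 9.855
Arc 5: start y=0.000, vy=9.855 → t=1.971, apex=4.856, x_land=126.777, impact vy=-9.855
  bounce: vy ← 0.86·9.855 = 8.476
Arc 6: start y=0.000, vy=8.476 → t=1.695, apex=3.592, x_land=143.542, impact vy=-8.476
  bounce: vy ← 0.86·8.476 = 7.289
Arc 7: start y=0.000, vy=7.289 → t=1.458, apex=2.657, x_land=157.960, impact vy=-7.289
  bounce: vy ← 0.86·7.289 = 6.269

1 2.792 16.230 27.610
2 3.099 12.004 58.258
3 2.665 8.878 84.616
4 2.292 6.566 107.283
5 1.971 4.856 126.777
6 1.695 3.592 143.542
7 1.458 2.657 157.960
final: 157.960 6.269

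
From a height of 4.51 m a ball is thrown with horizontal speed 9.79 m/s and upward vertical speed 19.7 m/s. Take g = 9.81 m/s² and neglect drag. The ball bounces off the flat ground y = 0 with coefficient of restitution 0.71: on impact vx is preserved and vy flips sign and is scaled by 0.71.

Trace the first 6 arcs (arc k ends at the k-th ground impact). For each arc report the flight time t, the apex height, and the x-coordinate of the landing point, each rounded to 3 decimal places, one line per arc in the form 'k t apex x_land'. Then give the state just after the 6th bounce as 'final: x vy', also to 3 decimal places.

1 4.233 24.290 41.446
2 3.160 12.245 72.382
3 2.244 6.173 94.347
4 1.593 3.112 109.942
5 1.131 1.569 121.014
6 0.803 0.791 128.876
final: 128.876 2.797

Arc 1: start y=4.510, vy=19.700 → t=4.233, apex=24.290, x_land=41.446, impact vy=-21.831
  bounce: vy ← 0.71·21.831 = 15.500
Arc 2: start y=0.000, vy=15.500 → t=3.160, apex=12.245, x_land=72.382, impact vy=-15.500
  bounce: vy ← 0.71·15.500 = 11.005
Arc 3: start y=0.000, vy=11.005 → t=2.244, apex=6.173, x_land=94.347, impact vy=-11.005
  bounce: vy ← 0.71·11.005 = 7.813
Arc 4: start y=0.000, vy=7.813 → t=1.593, apex=3.112, x_land=109.942, impact vy=-7.813
  bounce: vy ← 0.71·7.813 = 5.548
Arc 5: start y=0.000, vy=5.548 → t=1.131, apex=1.569, x_land=121.014, impact vy=-5.548
  bounce: vy ← 0.71·5.548 = 3.939
Arc 6: start y=0.000, vy=3.939 → t=0.803, apex=0.791, x_land=128.876, impact vy=-3.939
  bounce: vy ← 0.71·3.939 = 2.797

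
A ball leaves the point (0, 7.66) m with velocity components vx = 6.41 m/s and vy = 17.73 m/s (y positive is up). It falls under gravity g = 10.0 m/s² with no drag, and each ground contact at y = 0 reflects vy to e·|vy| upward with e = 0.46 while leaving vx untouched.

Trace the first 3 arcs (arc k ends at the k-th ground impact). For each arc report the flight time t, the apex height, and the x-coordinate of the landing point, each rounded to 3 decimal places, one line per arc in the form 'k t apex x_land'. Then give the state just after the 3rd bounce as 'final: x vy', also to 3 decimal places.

Arc 1: start y=7.660, vy=17.730 → t=3.935, apex=23.378, x_land=25.225, impact vy=-21.623
  bounce: vy ← 0.46·21.623 = 9.947
Arc 2: start y=0.000, vy=9.947 → t=1.989, apex=4.947, x_land=37.977, impact vy=-9.947
  bounce: vy ← 0.46·9.947 = 4.575
Arc 3: start y=0.000, vy=4.575 → t=0.915, apex=1.047, x_land=43.842, impact vy=-4.575
  bounce: vy ← 0.46·4.575 = 2.105

1 3.935 23.378 25.225
2 1.989 4.947 37.977
3 0.915 1.047 43.842
final: 43.842 2.105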